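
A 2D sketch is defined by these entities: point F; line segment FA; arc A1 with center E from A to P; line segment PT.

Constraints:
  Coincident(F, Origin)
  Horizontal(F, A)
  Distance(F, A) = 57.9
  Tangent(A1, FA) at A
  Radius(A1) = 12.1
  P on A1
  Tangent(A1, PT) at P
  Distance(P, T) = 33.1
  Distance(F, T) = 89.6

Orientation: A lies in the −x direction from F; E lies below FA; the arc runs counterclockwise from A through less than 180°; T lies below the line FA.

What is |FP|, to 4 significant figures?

69.71

F is at the origin; FA is horizontal with |FA| = 57.9 and A on the −x side, so A = (-57.90, 0.000). A1 meets FA tangentially, so EA is at right angles to FA, so E = A + (0, -12.1) = (-57.90, -12.10). Since EP ⟂ PT (tangency), |ET| = √(12.1² + 33.1²) = 35.24 regardless of where P sits on A1. So T lies on both circle(F, 89.6) and circle(E, 35.24); the below-FA intersection is T = (-80.67, -39.00). P is the foot of the tangent from T: P = (-69.26, -7.930).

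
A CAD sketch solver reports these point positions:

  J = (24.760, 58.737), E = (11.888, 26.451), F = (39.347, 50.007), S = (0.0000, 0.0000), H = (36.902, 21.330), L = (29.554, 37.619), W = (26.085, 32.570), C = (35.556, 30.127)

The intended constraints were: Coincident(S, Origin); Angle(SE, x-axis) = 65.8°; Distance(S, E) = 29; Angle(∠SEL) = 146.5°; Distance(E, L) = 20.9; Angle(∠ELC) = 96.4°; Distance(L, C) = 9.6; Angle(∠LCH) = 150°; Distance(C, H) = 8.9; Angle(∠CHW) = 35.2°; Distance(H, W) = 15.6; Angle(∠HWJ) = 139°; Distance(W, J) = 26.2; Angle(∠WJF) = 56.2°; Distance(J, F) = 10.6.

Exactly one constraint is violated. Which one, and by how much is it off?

Distance(J, F) = 10.6 — off by 6.40.

S = (0.00, 0.00) ✓; SE at 65.80° ✓; |SE| = 29.00 ✓; ∠SEL = 146.5° ✓; |EL| = 20.90 ✓; ∠ELC = 96.40° ✓; |LC| = 9.600 ✓; ∠LCH = 150.0° ✓; |CH| = 8.899 ✓; ∠CHW = 35.20° ✓; |HW| = 15.60 ✓; ∠HWJ = 139.0° ✓; |WJ| = 26.20 ✓; ∠WJF = 56.20° ✓; |JF| = 17.00 ✗.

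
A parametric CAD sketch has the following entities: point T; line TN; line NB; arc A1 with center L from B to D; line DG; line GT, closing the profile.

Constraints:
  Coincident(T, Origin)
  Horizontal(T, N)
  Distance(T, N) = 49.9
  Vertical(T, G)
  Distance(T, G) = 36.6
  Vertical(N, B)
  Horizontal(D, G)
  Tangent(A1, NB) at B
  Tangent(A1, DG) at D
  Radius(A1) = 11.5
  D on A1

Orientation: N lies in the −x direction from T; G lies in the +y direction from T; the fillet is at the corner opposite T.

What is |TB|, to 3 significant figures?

55.9

T is at the origin; T and N share the same y with |TN| = 49.9 and N on the −x side, so N = (-49.9, 0.00). T and G share the same x with |TG| = 36.6 and G on the +y side, so G = (0.00, 36.6). The virtual corner opposite T is at (-49.9, 36.6). Since A1 is tangent to NB there, LB ⟂ NB and tangency of A1 to DG means the radius LD is perpendicular to DG, with radius 11.5, so the center L sits 11.5 in from both sides at L = (-38.4, 25.1). That places the tangent points at B = (-49.9, 25.1) on NB and D = (-38.4, 36.6) on DG. Then |TB| = |B − T| = 55.9.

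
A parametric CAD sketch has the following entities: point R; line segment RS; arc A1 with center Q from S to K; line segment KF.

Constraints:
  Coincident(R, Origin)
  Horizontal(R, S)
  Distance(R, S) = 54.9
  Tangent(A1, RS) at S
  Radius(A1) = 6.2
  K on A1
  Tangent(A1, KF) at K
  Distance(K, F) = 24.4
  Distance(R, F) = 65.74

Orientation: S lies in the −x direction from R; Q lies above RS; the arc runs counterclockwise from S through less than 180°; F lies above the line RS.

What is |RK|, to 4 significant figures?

49.83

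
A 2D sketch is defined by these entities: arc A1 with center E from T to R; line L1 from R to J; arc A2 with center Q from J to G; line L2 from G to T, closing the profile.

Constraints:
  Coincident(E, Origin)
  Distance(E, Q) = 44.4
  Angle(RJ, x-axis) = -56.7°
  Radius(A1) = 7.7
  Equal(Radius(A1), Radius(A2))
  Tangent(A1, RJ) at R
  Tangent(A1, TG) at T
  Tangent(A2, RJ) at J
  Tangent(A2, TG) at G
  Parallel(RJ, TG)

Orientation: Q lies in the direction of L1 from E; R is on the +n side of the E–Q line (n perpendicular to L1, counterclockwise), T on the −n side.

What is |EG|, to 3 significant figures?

45.1

Tangency of A1 to both parallel lines with radius 7.7 puts R and T at E ± 7.7·n: R = (6.44, 4.23), T = (-6.44, -4.23). Equal radii place J and G the same way about Q: J = Q + 7.7·n = (30.8, -32.9), G = Q − 7.7·n = (17.9, -41.3). Then |EG| = |G − E| = 45.1.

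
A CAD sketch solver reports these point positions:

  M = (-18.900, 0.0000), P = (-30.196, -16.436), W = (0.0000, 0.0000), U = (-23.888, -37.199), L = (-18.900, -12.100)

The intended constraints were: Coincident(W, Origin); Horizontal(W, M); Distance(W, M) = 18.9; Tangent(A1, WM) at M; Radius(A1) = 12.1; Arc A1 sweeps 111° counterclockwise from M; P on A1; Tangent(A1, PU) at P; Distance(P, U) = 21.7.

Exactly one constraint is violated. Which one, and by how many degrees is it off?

Tangent(A1, PU) at P — off by 4.10°.

W = (0.00, 0.00) ✓; W.y = 0.00, M.y = 0.00 ✓; |WM| = 18.90 ✓; ∠(LM, MW) = 90.00° ✓; |LM| = 12.10 ✓; bearing(L→P) − bearing(L→M) = 111.0° ✓; |LP| = 12.10 ✓; ∠(LP, PU) = 94.10° ✗; |PU| = 21.70 ✓.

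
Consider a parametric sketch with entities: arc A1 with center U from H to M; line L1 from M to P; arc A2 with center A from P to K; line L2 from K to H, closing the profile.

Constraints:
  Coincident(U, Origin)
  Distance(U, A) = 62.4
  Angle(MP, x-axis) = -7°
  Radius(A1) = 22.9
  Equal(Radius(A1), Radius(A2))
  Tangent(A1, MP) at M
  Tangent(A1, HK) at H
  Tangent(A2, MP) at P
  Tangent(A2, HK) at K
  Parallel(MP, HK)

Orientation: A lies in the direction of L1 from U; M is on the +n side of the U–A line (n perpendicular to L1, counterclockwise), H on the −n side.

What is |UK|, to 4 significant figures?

66.47

The slot axis is L1's direction at -7.0°, so u = (cos -7.0°, sin -7.0°) = (0.9925, -0.1219) and n = (−sin -7.0°, cos -7.0°) = (0.1219, 0.9925). U is at the origin and A lies 62.4 along u from U, so A = 62.4·u = (61.93, -7.605). Tangency of A1 to both parallel lines with radius 22.9 puts M and H at U ± 22.9·n: M = (2.791, 22.73), H = (-2.791, -22.73). Equal radii place P and K the same way about A: P = A + 22.9·n = (64.73, 15.12), K = A − 22.9·n = (59.14, -30.33). Then |UK| = |K − U| = 66.47.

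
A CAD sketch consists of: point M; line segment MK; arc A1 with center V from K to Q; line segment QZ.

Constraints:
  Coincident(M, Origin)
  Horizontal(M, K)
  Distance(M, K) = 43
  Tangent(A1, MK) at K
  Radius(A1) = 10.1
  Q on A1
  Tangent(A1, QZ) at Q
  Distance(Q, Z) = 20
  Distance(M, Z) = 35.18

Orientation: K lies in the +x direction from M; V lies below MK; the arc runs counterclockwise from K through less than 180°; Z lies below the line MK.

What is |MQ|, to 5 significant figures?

34.314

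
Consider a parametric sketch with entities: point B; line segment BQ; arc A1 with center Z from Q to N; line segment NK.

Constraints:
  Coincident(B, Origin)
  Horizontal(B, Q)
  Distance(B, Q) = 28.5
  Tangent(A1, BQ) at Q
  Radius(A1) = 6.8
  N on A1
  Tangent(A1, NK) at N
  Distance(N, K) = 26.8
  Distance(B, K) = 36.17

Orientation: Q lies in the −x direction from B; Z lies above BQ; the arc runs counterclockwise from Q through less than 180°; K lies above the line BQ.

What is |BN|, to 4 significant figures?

22.51

B is at the origin; B and Q share the same y with |BQ| = 28.5 and Q on the −x side, so Q = (-28.50, 0.000). Tangency of A1 to BQ means the radius ZQ is perpendicular to BQ, so Z = Q + (0, 6.8) = (-28.50, 6.800). Since ZN ⟂ NK (tangency), |ZK| = √(6.8² + 26.8²) = 27.65 regardless of where N sits on A1. So K lies on both circle(B, 36.17) and circle(Z, 27.65); the above-BQ intersection is K = (-16.98, 31.94). N is the foot of the tangent from K: N = (-21.81, 5.575).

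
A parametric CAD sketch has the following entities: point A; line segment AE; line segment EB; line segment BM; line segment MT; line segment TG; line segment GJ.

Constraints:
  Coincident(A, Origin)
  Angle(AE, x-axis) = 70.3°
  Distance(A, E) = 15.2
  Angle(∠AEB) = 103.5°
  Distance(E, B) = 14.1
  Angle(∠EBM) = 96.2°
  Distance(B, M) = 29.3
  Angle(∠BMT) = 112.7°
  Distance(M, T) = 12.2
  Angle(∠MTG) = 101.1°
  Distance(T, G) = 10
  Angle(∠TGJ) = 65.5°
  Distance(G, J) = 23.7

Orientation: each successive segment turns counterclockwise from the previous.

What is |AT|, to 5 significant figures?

22.639

A is at the origin; AE runs at 70.3° with length 15.2, so E = (5.1238, 14.310). ∠AEB = 103.5° gives EB at 146.80° from the x-axis; with |EB| = 14.1, B = (-6.6745, 22.031). ∠EBM = 96.2° gives BM at -129.40° from the x-axis; with |BM| = 29.3, M = (-25.272, -0.61010). ∠BMT = 112.7° gives MT at -62.100° from the x-axis; with |MT| = 12.2, T = (-19.563, -11.392). Then |AT| = |T − A| = 22.639.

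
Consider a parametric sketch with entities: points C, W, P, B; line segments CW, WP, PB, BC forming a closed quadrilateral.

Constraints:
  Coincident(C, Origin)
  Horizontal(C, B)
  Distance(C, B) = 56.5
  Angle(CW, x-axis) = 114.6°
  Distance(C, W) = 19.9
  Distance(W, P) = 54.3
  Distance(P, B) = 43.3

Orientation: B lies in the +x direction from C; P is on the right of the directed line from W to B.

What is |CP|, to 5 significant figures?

34.857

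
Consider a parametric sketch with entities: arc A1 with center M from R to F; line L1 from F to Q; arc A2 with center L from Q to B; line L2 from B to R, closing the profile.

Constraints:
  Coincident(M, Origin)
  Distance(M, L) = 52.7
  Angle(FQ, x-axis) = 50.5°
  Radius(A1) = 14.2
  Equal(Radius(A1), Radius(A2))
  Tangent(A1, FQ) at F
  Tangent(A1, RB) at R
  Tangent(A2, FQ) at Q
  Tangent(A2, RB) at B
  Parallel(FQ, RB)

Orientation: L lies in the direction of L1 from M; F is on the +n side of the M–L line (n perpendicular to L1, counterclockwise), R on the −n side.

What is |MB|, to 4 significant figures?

54.58

Tangency of A1 to both parallel lines with radius 14.2 puts F and R at M ± 14.2·n: F = (-10.96, 9.032), R = (10.96, -9.032). Equal radii place Q and B the same way about L: Q = L + 14.2·n = (22.56, 49.70), B = L − 14.2·n = (44.48, 31.63). Then |MB| = |B − M| = 54.58.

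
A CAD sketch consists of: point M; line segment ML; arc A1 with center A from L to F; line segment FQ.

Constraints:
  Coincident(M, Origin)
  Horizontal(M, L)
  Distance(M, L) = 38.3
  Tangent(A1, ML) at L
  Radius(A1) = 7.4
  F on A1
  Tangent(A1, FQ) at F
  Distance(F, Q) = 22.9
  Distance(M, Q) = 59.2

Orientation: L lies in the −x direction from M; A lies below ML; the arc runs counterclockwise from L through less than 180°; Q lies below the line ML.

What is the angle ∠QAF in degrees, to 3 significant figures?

72.1°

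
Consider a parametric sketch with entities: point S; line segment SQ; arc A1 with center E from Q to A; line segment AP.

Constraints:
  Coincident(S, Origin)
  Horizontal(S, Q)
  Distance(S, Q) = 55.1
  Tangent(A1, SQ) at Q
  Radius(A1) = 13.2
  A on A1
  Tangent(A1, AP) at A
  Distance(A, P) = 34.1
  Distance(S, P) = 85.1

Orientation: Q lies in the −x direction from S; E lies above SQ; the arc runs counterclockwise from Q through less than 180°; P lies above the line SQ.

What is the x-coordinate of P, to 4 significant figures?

-71.75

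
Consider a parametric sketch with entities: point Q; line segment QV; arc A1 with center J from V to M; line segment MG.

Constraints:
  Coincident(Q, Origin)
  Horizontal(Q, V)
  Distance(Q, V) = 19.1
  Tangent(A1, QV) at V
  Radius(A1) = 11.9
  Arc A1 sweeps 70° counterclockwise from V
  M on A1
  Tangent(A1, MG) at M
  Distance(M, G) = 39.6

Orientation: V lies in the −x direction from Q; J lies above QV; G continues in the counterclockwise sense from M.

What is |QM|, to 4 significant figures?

11.14

Q is at the origin; QV is horizontal with |QV| = 19.1 and V on the −x side, so V = (-19.10, 0.000). Since A1 is tangent to QV there, JV ⟂ QV, so J = V + (0, 11.9) = (-19.10, 11.90). On A1, V sits at bearing -90° from J; a 70° counterclockwise sweep puts M at bearing -20°, so M = J + 11.9·(cos -20°, sin -20°) = (-7.918, 7.830). Then |QM| = |M − Q| = 11.14.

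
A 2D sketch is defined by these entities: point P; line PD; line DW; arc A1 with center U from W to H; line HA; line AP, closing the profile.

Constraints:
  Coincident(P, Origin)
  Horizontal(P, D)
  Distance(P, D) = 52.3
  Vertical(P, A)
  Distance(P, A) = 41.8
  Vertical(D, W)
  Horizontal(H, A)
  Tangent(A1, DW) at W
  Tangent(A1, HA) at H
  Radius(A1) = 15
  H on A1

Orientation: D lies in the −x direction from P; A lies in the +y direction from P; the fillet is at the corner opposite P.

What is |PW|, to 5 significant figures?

58.767

P is at the origin; PD is horizontal with |PD| = 52.3 and D on the −x side, so D = (-52.300, 0.0000). P and A share the same x with |PA| = 41.8 and A on the +y side, so A = (0.0000, 41.800). The virtual corner opposite P is at (-52.300, 41.800). A1 meets DW tangentially, so UW is at right angles to DW and the tangent condition forces UH to be normal to HA, with radius 15.0, so the center U sits 15.0 in from both sides at U = (-37.300, 26.800). That places the tangent points at W = (-52.300, 26.800) on DW and H = (-37.300, 41.800) on HA. Then |PW| = |W − P| = 58.767.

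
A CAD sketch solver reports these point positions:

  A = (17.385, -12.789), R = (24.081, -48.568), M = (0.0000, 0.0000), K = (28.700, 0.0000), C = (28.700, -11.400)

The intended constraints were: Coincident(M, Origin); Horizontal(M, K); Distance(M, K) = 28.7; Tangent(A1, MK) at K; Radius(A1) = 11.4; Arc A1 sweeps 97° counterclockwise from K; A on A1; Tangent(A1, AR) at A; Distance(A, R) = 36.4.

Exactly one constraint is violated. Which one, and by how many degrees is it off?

Tangent(A1, AR) at A — off by 3.60°.

M = (0.00, 0.00) ✓; M.y = 0.00, K.y = 0.00 ✓; |MK| = 28.70 ✓; ∠(CK, KM) = 90.00° ✓; |CK| = 11.40 ✓; bearing(C→A) − bearing(C→K) = 97.00° ✓; |CA| = 11.40 ✓; ∠(CA, AR) = 86.40° ✗; |AR| = 36.40 ✓.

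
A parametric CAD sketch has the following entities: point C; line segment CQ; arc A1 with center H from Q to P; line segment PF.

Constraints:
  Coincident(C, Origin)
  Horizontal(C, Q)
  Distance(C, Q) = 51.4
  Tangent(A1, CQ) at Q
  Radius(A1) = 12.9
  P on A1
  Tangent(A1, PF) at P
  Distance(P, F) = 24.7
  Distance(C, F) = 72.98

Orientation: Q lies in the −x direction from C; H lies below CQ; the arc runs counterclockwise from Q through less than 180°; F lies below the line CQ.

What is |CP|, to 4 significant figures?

65.78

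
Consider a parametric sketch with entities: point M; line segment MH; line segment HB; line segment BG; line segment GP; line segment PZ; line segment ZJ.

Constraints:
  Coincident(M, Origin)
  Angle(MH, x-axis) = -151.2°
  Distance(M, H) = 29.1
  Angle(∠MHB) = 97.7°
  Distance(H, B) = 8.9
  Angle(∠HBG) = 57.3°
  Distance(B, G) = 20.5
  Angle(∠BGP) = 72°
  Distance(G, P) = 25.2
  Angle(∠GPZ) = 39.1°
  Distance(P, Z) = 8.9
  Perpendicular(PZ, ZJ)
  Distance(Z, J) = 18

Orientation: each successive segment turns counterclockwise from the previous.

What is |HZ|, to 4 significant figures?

9.429

M is at the origin; MH runs at -151.2° with length 29.1, so H = (-25.50, -14.02). ∠MHB = 97.7° gives HB at -68.90° from the x-axis; with |HB| = 8.9, B = (-22.30, -22.32). ∠HBG = 57.3° gives BG at 53.80° from the x-axis; with |BG| = 20.5, G = (-10.19, -5.780). ∠BGP = 72.0° gives GP at 161.8° from the x-axis; with |GP| = 25.2, P = (-34.13, 2.091). ∠GPZ = 39.1° gives PZ at -57.30° from the x-axis; with |PZ| = 8.9, Z = (-29.32, -5.398). Then |HZ| = |Z − H| = 9.429.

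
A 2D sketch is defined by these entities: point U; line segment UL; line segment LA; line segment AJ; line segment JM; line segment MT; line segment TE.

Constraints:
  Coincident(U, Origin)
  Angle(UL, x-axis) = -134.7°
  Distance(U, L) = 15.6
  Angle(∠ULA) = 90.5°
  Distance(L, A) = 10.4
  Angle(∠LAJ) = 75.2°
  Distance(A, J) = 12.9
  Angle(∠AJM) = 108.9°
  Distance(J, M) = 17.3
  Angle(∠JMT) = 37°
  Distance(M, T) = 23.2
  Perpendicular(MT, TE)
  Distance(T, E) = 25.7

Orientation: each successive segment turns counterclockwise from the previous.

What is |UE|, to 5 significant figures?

24.464

U is at the origin; UL runs at -134.7° with length 15.6, so L = (-10.973, -11.088). ∠ULA = 90.5° gives LA at -45.200° from the x-axis; with |LA| = 10.4, A = (-3.6448, -18.468). ∠LAJ = 75.2° gives AJ at 59.600° from the x-axis; with |AJ| = 12.9, J = (2.8831, -7.3416). ∠AJM = 108.9° gives JM at 130.70° from the x-axis; with |JM| = 17.3, M = (-8.3982, 5.7741). ∠JMT = 37.0° gives MT at -86.300° from the x-axis; with |MT| = 23.2, T = (-6.9011, -17.377). MT ⟂ TE, so TE runs at 3.7000°; with |TE| = 25.7, E = (18.745, -15.719). Then |UE| = |E − U| = 24.464.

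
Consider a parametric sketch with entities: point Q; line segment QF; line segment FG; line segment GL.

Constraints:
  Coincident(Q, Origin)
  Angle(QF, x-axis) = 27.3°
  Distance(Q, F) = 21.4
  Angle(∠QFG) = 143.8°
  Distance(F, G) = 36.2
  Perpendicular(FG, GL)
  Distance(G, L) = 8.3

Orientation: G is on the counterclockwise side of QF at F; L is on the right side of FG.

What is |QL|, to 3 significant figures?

57.4

∠QFG = 143.8°, so FG runs at 27.3° + (180° − 143.8°) = 63.5° from the x-axis; with |FG| = 36.2, G = F + 36.2·(cos 63.5°, sin 63.5°) = (35.2, 42.2). FG ⟂ GL; with |GL| = 8.3 on the right of FG, L = G + 8.3·(0.895, -0.446) = (42.6, 38.5). Then |QL| = |L − Q| = 57.4.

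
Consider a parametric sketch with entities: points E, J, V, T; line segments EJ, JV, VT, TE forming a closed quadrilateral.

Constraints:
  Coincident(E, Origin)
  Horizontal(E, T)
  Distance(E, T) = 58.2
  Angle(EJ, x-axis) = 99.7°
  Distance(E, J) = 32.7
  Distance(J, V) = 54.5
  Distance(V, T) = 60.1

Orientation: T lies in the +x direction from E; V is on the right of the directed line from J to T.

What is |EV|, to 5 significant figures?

21.832

E is at the origin; ET is horizontal with |ET| = 58.2 and T in +x, so T = (58.2, 0). EJ runs at 99.7° with |EJ| = 32.7, so J = (-5.5096, 32.233). V is determined by |JV| = 54.5 and |VT| = 60.1 together: it lies at the intersection of circle(J, 54.5) and circle(T, 60.1). With |JT| = 71.399, the foot of the radical line on JT is 31.205 from J and the perpendicular offset is √(54.5² − 31.205²) = 44.682. Taking the right-of-JT solution: V = (2.1638, -21.725).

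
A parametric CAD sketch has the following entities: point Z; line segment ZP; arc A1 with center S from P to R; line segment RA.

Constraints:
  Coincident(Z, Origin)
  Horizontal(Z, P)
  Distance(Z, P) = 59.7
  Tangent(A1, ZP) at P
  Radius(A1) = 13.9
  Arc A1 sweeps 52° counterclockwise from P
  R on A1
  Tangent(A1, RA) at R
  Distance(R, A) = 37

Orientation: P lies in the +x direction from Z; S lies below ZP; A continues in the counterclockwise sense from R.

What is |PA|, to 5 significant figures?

48.250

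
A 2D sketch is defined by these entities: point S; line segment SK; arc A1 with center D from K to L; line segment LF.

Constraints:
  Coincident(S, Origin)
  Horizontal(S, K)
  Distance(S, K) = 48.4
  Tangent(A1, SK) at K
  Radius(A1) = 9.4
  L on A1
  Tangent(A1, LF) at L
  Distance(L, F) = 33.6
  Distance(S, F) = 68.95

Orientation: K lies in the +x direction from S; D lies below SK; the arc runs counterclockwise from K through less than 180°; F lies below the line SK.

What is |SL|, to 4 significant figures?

41.88

Checks: |DL| = 9.400 ✓; ∠(DL, LF) = 90.00° ✓; |LF| = 33.60 ✓; |SF| = 68.95 ✓.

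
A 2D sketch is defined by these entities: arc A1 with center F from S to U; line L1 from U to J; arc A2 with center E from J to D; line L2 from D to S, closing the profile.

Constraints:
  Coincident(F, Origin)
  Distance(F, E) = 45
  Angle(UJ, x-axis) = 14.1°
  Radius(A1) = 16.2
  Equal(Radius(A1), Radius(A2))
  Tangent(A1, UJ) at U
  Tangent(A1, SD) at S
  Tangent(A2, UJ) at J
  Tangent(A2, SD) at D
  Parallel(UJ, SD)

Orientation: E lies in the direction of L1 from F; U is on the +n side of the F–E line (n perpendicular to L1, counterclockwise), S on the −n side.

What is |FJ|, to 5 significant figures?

47.827

The slot axis is L1's direction at 14.1°, so u = (cos 14.1°, sin 14.1°) = (0.96987, 0.24362) and n = (−sin 14.1°, cos 14.1°) = (-0.24362, 0.96987). F is at the origin and E lies 45.0 along u from F, so E = 45.0·u = (43.644, 10.963). Tangency of A1 to both parallel lines with radius 16.2 puts U and S at F ± 16.2·n: U = (-3.9466, 15.712), S = (3.9466, -15.712). Equal radii place J and D the same way about E: J = E + 16.2·n = (39.698, 26.675), D = E − 16.2·n = (47.591, -4.7493). Then |FJ| = |J − F| = 47.827.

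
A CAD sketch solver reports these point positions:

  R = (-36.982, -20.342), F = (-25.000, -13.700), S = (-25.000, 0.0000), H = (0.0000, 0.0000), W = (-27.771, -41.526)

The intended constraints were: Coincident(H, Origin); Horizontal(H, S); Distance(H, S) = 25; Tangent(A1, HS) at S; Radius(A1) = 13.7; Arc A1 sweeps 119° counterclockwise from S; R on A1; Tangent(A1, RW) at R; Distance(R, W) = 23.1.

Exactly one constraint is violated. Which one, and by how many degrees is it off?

Tangent(A1, RW) at R — off by 5.50°.

H = (0.00, 0.00) ✓; H.y = 0.00, S.y = 0.00 ✓; |HS| = 25.00 ✓; ∠(FS, SH) = 90.00° ✓; |FS| = 13.70 ✓; bearing(F→R) − bearing(F→S) = 119.0° ✓; |FR| = 13.70 ✓; ∠(FR, RW) = 95.50° ✗; |RW| = 23.10 ✓.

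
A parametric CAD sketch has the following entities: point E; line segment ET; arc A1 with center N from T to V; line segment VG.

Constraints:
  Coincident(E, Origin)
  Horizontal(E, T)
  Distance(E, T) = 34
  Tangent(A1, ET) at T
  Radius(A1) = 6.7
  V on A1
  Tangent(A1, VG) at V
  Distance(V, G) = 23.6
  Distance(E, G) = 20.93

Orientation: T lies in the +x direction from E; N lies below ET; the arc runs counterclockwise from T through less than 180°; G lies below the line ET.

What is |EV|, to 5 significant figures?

29.623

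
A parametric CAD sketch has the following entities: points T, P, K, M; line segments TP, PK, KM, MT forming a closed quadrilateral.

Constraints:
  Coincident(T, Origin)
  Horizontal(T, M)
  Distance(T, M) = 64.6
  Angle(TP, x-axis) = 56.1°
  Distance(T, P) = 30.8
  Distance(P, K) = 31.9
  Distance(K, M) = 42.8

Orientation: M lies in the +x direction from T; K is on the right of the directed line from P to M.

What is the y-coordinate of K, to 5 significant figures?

-5.9358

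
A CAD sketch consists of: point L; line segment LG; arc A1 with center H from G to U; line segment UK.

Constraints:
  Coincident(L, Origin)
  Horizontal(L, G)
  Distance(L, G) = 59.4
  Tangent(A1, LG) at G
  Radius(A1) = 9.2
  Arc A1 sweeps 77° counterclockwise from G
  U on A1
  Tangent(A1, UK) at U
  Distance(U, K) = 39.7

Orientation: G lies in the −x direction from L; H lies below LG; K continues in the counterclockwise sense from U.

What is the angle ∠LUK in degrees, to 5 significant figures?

108.95°

L is at the origin; LG is horizontal with |LG| = 59.4 and G on the −x side, so G = (-59.400, 0.0000). Since A1 is tangent to LG there, HG ⟂ LG, so H = G + (0, -9.2) = (-59.400, -9.2000). On A1, G sits at bearing 90° from H; a 77° counterclockwise sweep puts U at bearing 167°, so U = H + 9.2·(cos 167°, sin 167°) = (-68.364, -7.1305). A1 meets UK tangentially, so HU is at right angles to UK, so UK runs along (−sin 167°, cos 167°); with |UK| = 39.7, K = (-77.295, -45.813). Then cos ∠LUK = UL·UK / (|UL||UK|), giving 108.95°.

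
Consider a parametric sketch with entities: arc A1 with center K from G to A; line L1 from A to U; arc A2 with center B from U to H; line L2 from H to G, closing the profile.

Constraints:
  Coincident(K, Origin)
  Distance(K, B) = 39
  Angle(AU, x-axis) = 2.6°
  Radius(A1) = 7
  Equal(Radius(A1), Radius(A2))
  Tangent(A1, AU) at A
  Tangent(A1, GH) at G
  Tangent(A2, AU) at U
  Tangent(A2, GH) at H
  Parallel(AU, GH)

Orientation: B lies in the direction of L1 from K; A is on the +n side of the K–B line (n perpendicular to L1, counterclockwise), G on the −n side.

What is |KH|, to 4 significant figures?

39.62

The slot axis is L1's direction at 2.6°, so u = (cos 2.6°, sin 2.6°) = (0.9990, 0.04536) and n = (−sin 2.6°, cos 2.6°) = (-0.04536, 0.9990). K is at the origin and B lies 39.0 along u from K, so B = 39.0·u = (38.96, 1.769). Tangency of A1 to both parallel lines with radius 7.0 puts A and G at K ± 7.0·n: A = (-0.3175, 6.993), G = (0.3175, -6.993). Equal radii place U and H the same way about B: U = B + 7.0·n = (38.64, 8.762), H = B − 7.0·n = (39.28, -5.224). Then |KH| = |H − K| = 39.62.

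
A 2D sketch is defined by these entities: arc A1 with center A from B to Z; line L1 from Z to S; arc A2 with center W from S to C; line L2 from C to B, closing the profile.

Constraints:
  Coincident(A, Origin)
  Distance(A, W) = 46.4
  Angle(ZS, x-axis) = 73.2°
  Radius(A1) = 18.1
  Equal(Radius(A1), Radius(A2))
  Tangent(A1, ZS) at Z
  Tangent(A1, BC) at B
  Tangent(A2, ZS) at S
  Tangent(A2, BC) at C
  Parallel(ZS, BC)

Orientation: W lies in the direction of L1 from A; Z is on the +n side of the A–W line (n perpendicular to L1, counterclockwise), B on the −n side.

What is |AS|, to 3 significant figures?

49.8

Tangency of A1 to both parallel lines with radius 18.1 puts Z and B at A ± 18.1·n: Z = (-17.3, 5.23), B = (17.3, -5.23). Equal radii place S and C the same way about W: S = W + 18.1·n = (-3.92, 49.7), C = W − 18.1·n = (30.7, 39.2). Then |AS| = |S − A| = 49.8.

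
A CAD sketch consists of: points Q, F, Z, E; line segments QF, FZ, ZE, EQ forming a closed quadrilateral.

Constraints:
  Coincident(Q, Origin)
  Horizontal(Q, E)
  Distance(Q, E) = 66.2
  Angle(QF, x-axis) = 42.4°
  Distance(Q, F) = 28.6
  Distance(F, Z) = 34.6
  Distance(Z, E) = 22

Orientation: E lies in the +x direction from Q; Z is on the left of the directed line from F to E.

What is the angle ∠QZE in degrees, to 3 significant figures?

99.3°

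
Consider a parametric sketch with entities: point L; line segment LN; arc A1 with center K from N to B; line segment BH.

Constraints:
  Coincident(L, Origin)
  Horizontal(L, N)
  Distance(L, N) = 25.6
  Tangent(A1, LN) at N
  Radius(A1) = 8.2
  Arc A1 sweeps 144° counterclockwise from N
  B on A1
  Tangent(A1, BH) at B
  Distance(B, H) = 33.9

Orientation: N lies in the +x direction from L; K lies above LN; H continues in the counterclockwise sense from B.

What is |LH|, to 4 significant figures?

34.89

On A1, N sits at bearing -90° from K; a 144° counterclockwise sweep puts B at bearing 54°, so B = K + 8.2·(cos 54°, sin 54°) = (30.42, 14.83). Since A1 is tangent to BH there, KB ⟂ BH, so BH runs along (−sin 54°, cos 54°); with |BH| = 33.9, H = (2.994, 34.76). Then |LH| = |H − L| = 34.89.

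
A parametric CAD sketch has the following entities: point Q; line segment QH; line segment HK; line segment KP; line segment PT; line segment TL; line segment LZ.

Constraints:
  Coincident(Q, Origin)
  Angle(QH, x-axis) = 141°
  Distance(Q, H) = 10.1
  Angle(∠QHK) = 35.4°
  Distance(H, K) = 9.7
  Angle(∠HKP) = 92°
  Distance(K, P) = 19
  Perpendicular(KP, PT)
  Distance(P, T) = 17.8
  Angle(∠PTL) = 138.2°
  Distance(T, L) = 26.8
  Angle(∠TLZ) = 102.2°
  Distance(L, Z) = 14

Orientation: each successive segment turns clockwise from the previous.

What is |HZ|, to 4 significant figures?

23.72

∠PTL = 138.2° gives TL at 136.6° from the x-axis; with |TL| = 26.8, L = (-35.96, 5.665). ∠TLZ = 102.2° gives LZ at 58.80° from the x-axis; with |LZ| = 14.0, Z = (-28.71, 17.64). Then |HZ| = |Z − H| = 23.72.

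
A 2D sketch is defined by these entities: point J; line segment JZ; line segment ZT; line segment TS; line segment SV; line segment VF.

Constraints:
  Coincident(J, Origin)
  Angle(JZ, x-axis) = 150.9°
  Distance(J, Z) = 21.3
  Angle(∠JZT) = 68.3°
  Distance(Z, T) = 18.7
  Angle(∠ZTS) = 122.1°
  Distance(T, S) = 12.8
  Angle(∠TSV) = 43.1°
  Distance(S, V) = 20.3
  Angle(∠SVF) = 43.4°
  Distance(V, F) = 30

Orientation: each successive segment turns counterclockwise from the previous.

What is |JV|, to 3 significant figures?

14.3

J is at the origin; JZ runs at 150.9° with length 21.3, so Z = (-18.6, 10.4). ∠JZT = 68.3° gives ZT at -97.4° from the x-axis; with |ZT| = 18.7, T = (-21.0, -8.19). ∠ZTS = 122.1° gives TS at -39.5° from the x-axis; with |TS| = 12.8, S = (-11.1, -16.3). ∠TSV = 43.1° gives SV at 97.4° from the x-axis; with |SV| = 20.3, V = (-13.8, 3.80). Then |JV| = |V − J| = 14.3.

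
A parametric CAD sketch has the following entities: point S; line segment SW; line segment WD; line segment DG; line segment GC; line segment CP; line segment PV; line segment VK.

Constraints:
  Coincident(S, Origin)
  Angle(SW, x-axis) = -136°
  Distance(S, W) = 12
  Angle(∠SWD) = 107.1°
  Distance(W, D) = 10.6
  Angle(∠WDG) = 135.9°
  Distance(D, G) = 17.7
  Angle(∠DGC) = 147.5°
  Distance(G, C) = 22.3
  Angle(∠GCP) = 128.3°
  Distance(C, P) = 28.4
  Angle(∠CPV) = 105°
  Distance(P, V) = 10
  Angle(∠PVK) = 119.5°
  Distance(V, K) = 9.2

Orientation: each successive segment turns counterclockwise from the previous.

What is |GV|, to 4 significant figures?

45.49

S is at the origin; SW runs at -136.0° with length 12.0, so W = (-8.632, -8.336). ∠SWD = 107.1° gives WD at -63.10° from the x-axis; with |WD| = 10.6, D = (-3.836, -17.79). ∠WDG = 135.9° gives DG at -19.00° from the x-axis; with |DG| = 17.7, G = (12.90, -23.55). ∠DGC = 147.5° gives GC at 13.50° from the x-axis; with |GC| = 22.3, C = (34.58, -18.35). ∠GCP = 128.3° gives CP at 65.20° from the x-axis; with |CP| = 28.4, P = (46.50, 7.435). ∠CPV = 105.0° gives PV at 140.2° from the x-axis; with |PV| = 10.0, V = (38.81, 13.84). Then |GV| = |V − G| = 45.49.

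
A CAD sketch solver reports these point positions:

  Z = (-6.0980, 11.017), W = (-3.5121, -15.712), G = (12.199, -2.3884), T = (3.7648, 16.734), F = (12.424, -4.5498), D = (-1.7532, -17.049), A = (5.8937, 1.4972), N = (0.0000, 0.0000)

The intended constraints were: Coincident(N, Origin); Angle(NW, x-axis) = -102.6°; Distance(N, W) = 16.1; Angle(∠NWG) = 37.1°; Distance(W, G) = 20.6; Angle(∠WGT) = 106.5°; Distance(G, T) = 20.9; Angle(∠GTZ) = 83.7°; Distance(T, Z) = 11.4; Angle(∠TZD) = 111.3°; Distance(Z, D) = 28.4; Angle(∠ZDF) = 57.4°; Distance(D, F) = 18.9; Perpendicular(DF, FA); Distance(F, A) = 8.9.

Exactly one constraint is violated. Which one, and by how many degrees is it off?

Perpendicular(DF, FA) — off by 5.80°.

N = (0.00, 0.00) ✓; NW at -102.6° ✓; |NW| = 16.10 ✓; ∠NWG = 37.10° ✓; |WG| = 20.60 ✓; ∠WGT = 106.5° ✓; |GT| = 20.90 ✓; ∠GTZ = 83.70° ✓; |TZ| = 11.40 ✓; ∠TZD = 111.3° ✓; |ZD| = 28.40 ✓; ∠ZDF = 57.40° ✓; |DF| = 18.90 ✓; ∠(DF, FA) = 95.80° ✗; |FA| = 8.900 ✓.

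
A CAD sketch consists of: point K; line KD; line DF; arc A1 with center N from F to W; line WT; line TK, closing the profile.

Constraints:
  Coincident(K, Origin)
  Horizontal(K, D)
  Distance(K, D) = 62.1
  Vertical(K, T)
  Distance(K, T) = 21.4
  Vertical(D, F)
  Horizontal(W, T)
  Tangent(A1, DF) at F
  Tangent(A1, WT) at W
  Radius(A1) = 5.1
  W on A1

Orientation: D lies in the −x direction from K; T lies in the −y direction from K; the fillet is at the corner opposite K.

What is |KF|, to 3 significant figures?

64.2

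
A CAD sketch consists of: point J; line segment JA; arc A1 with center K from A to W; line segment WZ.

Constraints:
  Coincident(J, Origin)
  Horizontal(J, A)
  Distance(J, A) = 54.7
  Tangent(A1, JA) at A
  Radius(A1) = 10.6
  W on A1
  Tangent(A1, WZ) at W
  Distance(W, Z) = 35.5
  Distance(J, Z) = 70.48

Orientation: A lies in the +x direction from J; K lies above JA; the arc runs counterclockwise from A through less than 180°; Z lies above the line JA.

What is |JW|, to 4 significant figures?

66.19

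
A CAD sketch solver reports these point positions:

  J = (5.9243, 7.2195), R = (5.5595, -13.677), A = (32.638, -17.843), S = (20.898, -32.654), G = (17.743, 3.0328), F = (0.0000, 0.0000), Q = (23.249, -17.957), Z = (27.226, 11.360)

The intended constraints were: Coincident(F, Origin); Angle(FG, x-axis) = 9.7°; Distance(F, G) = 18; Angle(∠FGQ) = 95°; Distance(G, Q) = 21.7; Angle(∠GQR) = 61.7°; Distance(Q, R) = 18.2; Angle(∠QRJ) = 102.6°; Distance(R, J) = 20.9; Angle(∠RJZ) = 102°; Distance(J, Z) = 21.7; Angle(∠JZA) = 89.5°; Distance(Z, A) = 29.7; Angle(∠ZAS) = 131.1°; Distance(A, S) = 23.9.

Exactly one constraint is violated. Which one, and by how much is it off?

Distance(A, S) = 23.9 — off by 5.00.

F = (0.00, 0.00) ✓; FG at 9.700° ✓; |FG| = 18.00 ✓; ∠FGQ = 95.00° ✓; |GQ| = 21.70 ✓; ∠GQR = 61.70° ✓; |QR| = 18.20 ✓; ∠QRJ = 102.6° ✓; |RJ| = 20.90 ✓; ∠RJZ = 102.0° ✓; |JZ| = 21.70 ✓; ∠JZA = 89.50° ✓; |ZA| = 29.70 ✓; ∠ZAS = 131.1° ✓; |AS| = 18.90 ✗.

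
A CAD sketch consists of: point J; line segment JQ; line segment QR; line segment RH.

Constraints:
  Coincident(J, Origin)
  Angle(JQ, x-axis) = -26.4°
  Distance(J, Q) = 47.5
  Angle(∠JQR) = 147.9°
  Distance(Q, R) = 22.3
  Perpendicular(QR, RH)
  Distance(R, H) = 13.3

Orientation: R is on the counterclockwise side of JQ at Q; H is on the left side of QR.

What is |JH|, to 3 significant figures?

63.7

J is at the origin; JQ runs at -26.4° with length 47.5, so Q = 47.5·(cos -26.4°, sin -26.4°) = (42.5, -21.1). ∠JQR = 147.9°, so QR runs at -26.4° + (180° − 147.9°) = 5.70° from the x-axis; with |QR| = 22.3, R = Q + 22.3·(cos 5.70°, sin 5.70°) = (64.7, -18.9). The perpendicularity gives RH at right angles to QR; with |RH| = 13.3 on the left of QR, H = R + 13.3·(-0.0993, 0.995) = (63.4, -5.67). Then |JH| = |H − J| = 63.7.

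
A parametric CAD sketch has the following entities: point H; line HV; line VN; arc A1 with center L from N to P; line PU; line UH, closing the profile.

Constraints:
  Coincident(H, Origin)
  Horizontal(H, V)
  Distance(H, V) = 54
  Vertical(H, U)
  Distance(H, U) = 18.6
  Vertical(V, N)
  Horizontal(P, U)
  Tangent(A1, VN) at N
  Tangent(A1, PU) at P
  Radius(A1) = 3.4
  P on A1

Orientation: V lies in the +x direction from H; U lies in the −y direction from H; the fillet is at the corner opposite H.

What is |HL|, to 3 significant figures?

52.8

H is at the origin; H and V share the same y with |HV| = 54.0 and V on the +x side, so V = (54.0, 0.00). HU is vertical with |HU| = 18.6 and U on the −y side, so U = (0.00, -18.6). The virtual corner opposite H is at (54.0, -18.6). The tangent condition forces LN to be normal to VN and since A1 is tangent to PU there, LP ⟂ PU, with radius 3.4, so the center L sits 3.4 in from both sides at L = (50.6, -15.2). Then |HL| = |L − H| = 52.8.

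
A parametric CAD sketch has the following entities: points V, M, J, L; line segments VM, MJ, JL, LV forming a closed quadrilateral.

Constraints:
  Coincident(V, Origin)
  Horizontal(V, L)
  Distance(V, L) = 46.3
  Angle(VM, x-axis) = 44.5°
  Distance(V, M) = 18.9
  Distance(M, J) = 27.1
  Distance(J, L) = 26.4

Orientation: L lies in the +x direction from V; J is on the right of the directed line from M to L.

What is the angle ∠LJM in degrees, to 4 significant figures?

82.82°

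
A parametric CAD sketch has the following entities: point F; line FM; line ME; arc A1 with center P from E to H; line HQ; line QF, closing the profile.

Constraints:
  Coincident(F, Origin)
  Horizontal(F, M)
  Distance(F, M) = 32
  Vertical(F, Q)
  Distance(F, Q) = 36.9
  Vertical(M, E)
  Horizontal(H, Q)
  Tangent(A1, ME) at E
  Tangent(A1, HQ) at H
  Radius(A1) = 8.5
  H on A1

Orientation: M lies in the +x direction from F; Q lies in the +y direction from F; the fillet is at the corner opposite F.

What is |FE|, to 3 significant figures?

42.8

F is at the origin; FM is horizontal with |FM| = 32.0 and M on the +x side, so M = (32.0, 0.00). F and Q share the same x with |FQ| = 36.9 and Q on the +y side, so Q = (0.00, 36.9). The virtual corner opposite F is at (32.0, 36.9). Since A1 is tangent to ME there, PE ⟂ ME and tangency of A1 to HQ means the radius PH is perpendicular to HQ, with radius 8.5, so the center P sits 8.5 in from both sides at P = (23.5, 28.4). That places the tangent points at E = (32.0, 28.4) on ME and H = (23.5, 36.9) on HQ. Then |FE| = |E − F| = 42.8.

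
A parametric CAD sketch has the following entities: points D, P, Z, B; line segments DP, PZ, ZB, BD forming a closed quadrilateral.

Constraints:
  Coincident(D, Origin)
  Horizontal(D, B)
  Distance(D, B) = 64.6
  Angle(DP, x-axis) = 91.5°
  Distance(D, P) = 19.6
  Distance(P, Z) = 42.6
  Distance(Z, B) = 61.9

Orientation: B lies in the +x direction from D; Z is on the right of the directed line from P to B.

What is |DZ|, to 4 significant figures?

23.39

Checks: |PZ| = 42.60 ✓; |ZB| = 61.90 ✓.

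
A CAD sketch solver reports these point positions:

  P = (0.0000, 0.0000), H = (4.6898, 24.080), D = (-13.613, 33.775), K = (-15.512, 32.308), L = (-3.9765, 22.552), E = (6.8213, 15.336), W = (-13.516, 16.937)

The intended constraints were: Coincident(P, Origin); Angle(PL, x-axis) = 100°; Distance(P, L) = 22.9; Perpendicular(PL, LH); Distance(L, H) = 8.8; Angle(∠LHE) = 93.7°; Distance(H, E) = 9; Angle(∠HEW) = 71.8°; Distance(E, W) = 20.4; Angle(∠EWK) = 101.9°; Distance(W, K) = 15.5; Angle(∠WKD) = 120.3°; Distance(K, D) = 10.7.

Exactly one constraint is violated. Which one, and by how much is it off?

Distance(K, D) = 10.7 — off by 8.30.

P = (0.00, 0.00) ✓; PL at 100.0° ✓; |PL| = 22.90 ✓; ∠(PL, LH) = 90.00° ✓; |LH| = 8.800 ✓; ∠LHE = 93.70° ✓; |HE| = 9.000 ✓; ∠HEW = 71.80° ✓; |EW| = 20.40 ✓; ∠EWK = 101.9° ✓; |WK| = 15.50 ✓; ∠WKD = 120.3° ✓; |KD| = 2.400 ✗.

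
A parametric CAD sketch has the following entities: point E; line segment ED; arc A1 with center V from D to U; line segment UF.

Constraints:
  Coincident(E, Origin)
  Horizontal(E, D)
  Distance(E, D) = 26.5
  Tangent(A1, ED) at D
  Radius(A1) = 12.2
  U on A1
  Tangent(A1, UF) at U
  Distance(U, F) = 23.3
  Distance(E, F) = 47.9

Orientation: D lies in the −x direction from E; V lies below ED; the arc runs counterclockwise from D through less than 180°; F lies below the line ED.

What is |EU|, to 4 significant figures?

41.37

Checks: |VU| = 12.20 ✓; ∠(VU, UF) = 90.00° ✓; |UF| = 23.30 ✓; |EF| = 47.90 ✓.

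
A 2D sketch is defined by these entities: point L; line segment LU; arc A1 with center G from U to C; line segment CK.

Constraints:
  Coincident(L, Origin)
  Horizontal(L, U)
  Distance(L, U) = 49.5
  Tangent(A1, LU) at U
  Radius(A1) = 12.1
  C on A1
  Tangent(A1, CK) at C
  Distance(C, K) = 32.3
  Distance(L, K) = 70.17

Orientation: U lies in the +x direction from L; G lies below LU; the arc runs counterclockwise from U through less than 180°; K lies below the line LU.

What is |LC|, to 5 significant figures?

42.313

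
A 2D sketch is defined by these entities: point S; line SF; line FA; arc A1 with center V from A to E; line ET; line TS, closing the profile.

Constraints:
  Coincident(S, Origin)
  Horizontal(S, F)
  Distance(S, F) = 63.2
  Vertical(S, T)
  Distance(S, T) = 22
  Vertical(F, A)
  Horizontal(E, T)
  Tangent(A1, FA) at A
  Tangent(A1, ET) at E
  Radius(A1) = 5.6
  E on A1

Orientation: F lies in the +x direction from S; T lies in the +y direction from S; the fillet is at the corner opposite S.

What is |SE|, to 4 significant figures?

61.66

The virtual corner opposite S is at (63.20, 22.00). A1 meets FA tangentially, so VA is at right angles to FA and since A1 is tangent to ET there, VE ⟂ ET, with radius 5.6, so the center V sits 5.6 in from both sides at V = (57.60, 16.40). That places the tangent points at A = (63.20, 16.40) on FA and E = (57.60, 22.00) on ET. Then |SE| = |E − S| = 61.66.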